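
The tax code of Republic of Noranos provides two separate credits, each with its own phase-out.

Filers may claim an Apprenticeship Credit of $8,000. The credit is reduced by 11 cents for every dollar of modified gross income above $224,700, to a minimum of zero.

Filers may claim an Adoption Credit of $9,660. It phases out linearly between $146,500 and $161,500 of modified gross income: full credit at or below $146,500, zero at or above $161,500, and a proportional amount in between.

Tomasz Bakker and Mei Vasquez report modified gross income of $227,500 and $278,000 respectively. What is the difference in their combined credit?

Tomasz ($227,500): Apprenticeship Credit: 11% of the $2,800 excess over $224,700 is $308; credit = $8,000 − $308 = $7,692. Adoption Credit: $227,500 is at or above $161,500, so the credit is $0. total $7,692 + $0 = $7,692
Mei ($278,000): Apprenticeship Credit: 11% of the $53,300 excess over $224,700 is $5,863; credit = $8,000 − $5,863 = $2,137. Adoption Credit: $278,000 is at or above $161,500, so the credit is $0. total $2,137 + $0 = $2,137
Difference: |$7,692 − $2,137| = $5,555.

$5,555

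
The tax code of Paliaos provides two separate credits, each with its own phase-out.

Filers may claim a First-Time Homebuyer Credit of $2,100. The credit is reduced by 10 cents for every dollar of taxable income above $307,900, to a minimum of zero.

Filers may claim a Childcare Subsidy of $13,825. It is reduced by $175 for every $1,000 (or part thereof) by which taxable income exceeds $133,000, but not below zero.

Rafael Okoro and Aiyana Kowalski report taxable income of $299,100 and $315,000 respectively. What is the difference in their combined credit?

$710

Rafael ($299,100): First-Time Homebuyer Credit: $299,100 is at or below the $307,900 threshold, so the full $2,100 applies. Childcare Subsidy: income exceeds $133,000 by $166,100 → 167 increments × $175 = $29,225 ≥ base, so the credit is $0. total $2,100 + $0 = $2,100
Aiyana ($315,000): First-Time Homebuyer Credit: 10% of the $7,100 excess over $307,900 is $710; credit = $2,100 − $710 = $1,390. Childcare Subsidy: income exceeds $133,000 by $182,000 → 182 increments × $175 = $31,850 ≥ base, so the credit is $0. total $1,390 + $0 = $1,390
Difference: |$2,100 − $1,390| = $710.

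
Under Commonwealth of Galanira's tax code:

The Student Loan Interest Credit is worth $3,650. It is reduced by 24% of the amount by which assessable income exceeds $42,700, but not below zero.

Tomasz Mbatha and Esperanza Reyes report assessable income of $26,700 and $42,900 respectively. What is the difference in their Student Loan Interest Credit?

$48

Tomasz ($26,700): Student Loan Interest Credit: $26,700 is at or below the $42,700 threshold, so the full $3,650 applies.
Esperanza ($42,900): Student Loan Interest Credit: 24% of the $200 excess over $42,700 is $48; credit = $3,650 − $48 = $3,602.
Difference: |$3,650 − $3,602| = $48.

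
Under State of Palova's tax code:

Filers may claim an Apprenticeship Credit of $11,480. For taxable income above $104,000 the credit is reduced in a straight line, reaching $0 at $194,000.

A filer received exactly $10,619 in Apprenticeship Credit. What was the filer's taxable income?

$10,619 is 10,619/11,480 of the full $11,480, so 861/11,480 of the $90,000 range has been used: income = $104,000 + $90,000 × 861/11,480 = $110,750.

$110,750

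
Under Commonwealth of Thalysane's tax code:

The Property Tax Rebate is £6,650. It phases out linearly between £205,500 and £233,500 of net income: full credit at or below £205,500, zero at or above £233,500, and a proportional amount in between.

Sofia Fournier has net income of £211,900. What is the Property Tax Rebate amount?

£5,130

Property Tax Rebate: £211,900 is £6,400 into a £28,000 phase-out range, leaving 21,600/28,000 of the credit: £6,650 × 21,600/28,000 = £5,130.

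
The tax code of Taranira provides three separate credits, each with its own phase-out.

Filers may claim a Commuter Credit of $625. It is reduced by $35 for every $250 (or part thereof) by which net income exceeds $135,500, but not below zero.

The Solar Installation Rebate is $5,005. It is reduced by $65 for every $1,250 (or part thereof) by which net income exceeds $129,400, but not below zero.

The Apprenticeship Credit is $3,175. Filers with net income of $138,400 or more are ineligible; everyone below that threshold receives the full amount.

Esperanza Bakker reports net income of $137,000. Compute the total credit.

$8,140

Commuter Credit: income exceeds $135,500 by $1,500, which is 6 full-or-partial $250 increments; reduction = 6 × $35 = $210, leaving $415.
Solar Installation Rebate: income exceeds $129,400 by $7,600, which is 7 full-or-partial $1,250 increments; reduction = 7 × $65 = $455, leaving $4,550.
Apprenticeship Credit: $137,000 is below the $138,400 cutoff, so the full $3,175 applies.
Total: $415 + $4,550 + $3,175 = $8,140.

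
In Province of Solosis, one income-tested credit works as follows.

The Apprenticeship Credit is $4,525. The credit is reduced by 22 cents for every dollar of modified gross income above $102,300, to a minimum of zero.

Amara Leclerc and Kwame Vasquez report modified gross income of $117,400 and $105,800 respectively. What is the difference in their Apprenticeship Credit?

Amara ($117,400): Apprenticeship Credit: 22% of the $15,100 excess over $102,300 is $3,322; credit = $4,525 − $3,322 = $1,203.
Kwame ($105,800): Apprenticeship Credit: 22% of the $3,500 excess over $102,300 is $770; credit = $4,525 − $770 = $3,755.
Difference: |$1,203 − $3,755| = $2,552.

$2,552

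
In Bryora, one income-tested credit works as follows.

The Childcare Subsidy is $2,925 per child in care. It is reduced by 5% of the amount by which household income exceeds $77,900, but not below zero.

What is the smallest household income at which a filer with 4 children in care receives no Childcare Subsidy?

Full credit = 4 × $2,925 = $11,700.
The credit falls by 5% of each dollar above $77,900, so it reaches zero when the excess is $11,700 / 5% = $234,000: income = $77,900 + $234,000 = $311,900.

$311,900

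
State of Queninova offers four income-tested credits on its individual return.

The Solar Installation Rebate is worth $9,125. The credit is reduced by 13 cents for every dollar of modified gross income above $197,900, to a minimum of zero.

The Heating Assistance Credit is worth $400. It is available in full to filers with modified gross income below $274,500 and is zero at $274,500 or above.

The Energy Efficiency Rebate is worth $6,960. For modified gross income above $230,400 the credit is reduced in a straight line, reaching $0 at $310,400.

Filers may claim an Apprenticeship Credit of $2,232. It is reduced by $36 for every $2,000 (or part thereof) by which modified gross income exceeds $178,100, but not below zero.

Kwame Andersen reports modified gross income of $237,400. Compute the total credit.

$11,893

Solar Installation Rebate: 13% of the $39,500 excess over $197,900 is $5,135; credit = $9,125 − $5,135 = $3,990.
Heating Assistance Credit: $237,400 is below the $274,500 cutoff, so the full $400 applies.
Energy Efficiency Rebate: $237,400 is $7,000 into a $80,000 phase-out range, leaving 73,000/80,000 of the credit: $6,960 × 73,000/80,000 = $6,351.
Apprenticeship Credit: income exceeds $178,100 by $59,300, which is 30 full-or-partial $2,000 increments; reduction = 30 × $36 = $1,080, leaving $1,152.
Total: $3,990 + $400 + $6,351 + $1,152 = $11,893.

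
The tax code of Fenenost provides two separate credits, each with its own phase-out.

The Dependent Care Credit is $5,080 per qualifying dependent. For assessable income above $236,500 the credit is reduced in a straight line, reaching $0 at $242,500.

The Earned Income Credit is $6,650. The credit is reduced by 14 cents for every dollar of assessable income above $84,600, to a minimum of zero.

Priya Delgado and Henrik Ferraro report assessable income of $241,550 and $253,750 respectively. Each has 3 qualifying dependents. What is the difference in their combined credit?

$2,413

Priya ($241,550): Dependent Care Credit: base = 3 × $5,080 = $15,240. $241,550 is $5,050 into a $6,000 phase-out range, leaving 950/6,000 of the credit: $15,240 × 950/6,000 = $2,413. Earned Income Credit: 14% of the $156,950 excess over $84,600 is $21,973 ≥ base, so the credit is $0. total $2,413 + $0 = $2,413
Henrik ($253,750): Dependent Care Credit: base = 3 × $5,080 = $15,240. $253,750 is at or above $242,500, so the credit is $0. Earned Income Credit: 14% of the $169,150 excess over $84,600 is $23,681 ≥ base, so the credit is $0. total $0 + $0 = $0
Difference: |$2,413 − $0| = $2,413.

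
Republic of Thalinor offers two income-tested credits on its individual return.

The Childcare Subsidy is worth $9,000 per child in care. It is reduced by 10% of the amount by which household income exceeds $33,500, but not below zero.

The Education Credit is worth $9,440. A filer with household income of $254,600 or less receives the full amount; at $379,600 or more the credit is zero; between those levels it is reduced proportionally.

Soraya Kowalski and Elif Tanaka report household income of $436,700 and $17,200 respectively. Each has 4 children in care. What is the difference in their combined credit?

Soraya ($436,700): Childcare Subsidy: base = 4 × $9,000 = $36,000. 10% of the $403,200 excess over $33,500 is $40,320 ≥ base, so the credit is $0. Education Credit: $436,700 is at or above $379,600, so the credit is $0. total $0 + $0 = $0
Elif ($17,200): Childcare Subsidy: base = 4 × $9,000 = $36,000. $17,200 is at or below the $33,500 threshold, so the full $36,000 applies. Education Credit: $17,200 is at or below the $254,600 threshold, so the full $9,440 applies. total $36,000 + $9,440 = $45,440
Difference: |$0 − $45,440| = $45,440.

$45,440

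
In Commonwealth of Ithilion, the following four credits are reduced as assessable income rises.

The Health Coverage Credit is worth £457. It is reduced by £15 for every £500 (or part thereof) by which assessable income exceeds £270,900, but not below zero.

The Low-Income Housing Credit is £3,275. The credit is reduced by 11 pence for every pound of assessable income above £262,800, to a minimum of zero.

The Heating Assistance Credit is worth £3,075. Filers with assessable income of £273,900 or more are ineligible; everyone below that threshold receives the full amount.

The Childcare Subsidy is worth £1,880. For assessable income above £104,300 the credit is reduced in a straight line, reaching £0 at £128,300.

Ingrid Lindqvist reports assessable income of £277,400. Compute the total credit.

Health Coverage Credit: income exceeds £270,900 by £6,500, which is 13 full-or-partial £500 increments; reduction = 13 × £15 = £195, leaving £262.
Low-Income Housing Credit: 11% of the £14,600 excess over £262,800 is £1,606; credit = £3,275 − £1,606 = £1,669.
Heating Assistance Credit: £277,400 meets or exceeds the £273,900 cutoff, so the credit is £0.
Childcare Subsidy: £277,400 is at or above £128,300, so the credit is £0.
Total: £262 + £1,669 + £0 + £0 = £1,931.

£1,931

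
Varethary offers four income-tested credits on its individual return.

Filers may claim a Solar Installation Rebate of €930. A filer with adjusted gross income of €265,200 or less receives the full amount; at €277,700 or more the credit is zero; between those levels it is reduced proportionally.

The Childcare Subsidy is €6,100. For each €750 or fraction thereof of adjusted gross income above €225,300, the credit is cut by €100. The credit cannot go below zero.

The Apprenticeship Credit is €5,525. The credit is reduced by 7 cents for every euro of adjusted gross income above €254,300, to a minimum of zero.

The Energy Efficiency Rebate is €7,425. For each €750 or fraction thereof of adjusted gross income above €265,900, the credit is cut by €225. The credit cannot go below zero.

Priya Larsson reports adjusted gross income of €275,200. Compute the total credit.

Solar Installation Rebate: €275,200 is €10,000 into a €12,500 phase-out range, leaving 2,500/12,500 of the credit: €930 × 2,500/12,500 = €186.
Childcare Subsidy: income exceeds €225,300 by €49,900 → 67 increments × €100 = €6,700 ≥ base, so the credit is €0.
Apprenticeship Credit: 7% of the €20,900 excess over €254,300 is €1,463; credit = €5,525 − €1,463 = €4,062.
Energy Efficiency Rebate: income exceeds €265,900 by €9,300, which is 13 full-or-partial €750 increments; reduction = 13 × €225 = €2,925, leaving €4,500.
Total: €186 + €0 + €4,062 + €4,500 = €8,748.

€8,748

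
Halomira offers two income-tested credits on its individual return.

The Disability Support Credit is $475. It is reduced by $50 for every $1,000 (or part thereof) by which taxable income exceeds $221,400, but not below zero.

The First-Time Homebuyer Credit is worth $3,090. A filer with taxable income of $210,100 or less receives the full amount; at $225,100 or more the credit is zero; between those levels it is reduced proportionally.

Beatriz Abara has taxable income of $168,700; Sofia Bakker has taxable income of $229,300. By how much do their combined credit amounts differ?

Beatriz ($168,700): Disability Support Credit: $168,700 is at or below the $221,400 threshold, so the full $475 applies. First-Time Homebuyer Credit: $168,700 is at or below the $210,100 threshold, so the full $3,090 applies. total $475 + $3,090 = $3,565
Sofia ($229,300): Disability Support Credit: income exceeds $221,400 by $7,900, which is 8 full-or-partial $1,000 increments; reduction = 8 × $50 = $400, leaving $75. First-Time Homebuyer Credit: $229,300 is at or above $225,100, so the credit is $0. total $75 + $0 = $75
Difference: |$3,565 − $75| = $3,490.

$3,490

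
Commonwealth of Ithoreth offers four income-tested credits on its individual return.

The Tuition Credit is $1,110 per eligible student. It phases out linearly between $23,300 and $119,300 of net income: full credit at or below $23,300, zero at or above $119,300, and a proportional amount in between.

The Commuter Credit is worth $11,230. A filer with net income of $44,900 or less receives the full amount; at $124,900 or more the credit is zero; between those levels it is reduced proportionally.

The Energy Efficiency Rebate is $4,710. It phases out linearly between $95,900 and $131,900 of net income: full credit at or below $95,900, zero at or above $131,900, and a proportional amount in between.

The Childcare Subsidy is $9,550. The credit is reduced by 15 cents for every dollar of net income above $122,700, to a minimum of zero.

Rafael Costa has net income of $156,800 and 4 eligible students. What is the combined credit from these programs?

Tuition Credit: base = 4 × $1,110 = $4,440. $156,800 is at or above $119,300, so the credit is $0.
Commuter Credit: $156,800 is at or above $124,900, so the credit is $0.
Energy Efficiency Rebate: $156,800 is at or above $131,900, so the credit is $0.
Childcare Subsidy: 15% of the $34,100 excess over $122,700 is $5,115; credit = $9,550 − $5,115 = $4,435.
Total: $0 + $0 + $0 + $4,435 = $4,435.

$4,435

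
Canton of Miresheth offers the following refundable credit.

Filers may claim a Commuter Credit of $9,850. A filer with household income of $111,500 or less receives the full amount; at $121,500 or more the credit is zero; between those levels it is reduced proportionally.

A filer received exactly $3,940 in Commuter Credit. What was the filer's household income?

$117,500

$3,940 is 3,940/9,850 of the full $9,850, so 5,910/9,850 of the $10,000 range has been used: income = $111,500 + $10,000 × 5,910/9,850 = $117,500.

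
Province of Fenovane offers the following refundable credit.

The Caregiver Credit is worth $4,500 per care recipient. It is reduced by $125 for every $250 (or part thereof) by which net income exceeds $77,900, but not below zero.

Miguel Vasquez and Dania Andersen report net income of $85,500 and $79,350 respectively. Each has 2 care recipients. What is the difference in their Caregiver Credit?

$3,125

Miguel ($85,500): Caregiver Credit: base = 2 × $4,500 = $9,000. income exceeds $77,900 by $7,600, which is 31 full-or-partial $250 increments; reduction = 31 × $125 = $3,875, leaving $5,125.
Dania ($79,350): Caregiver Credit: base = 2 × $4,500 = $9,000. income exceeds $77,900 by $1,450, which is 6 full-or-partial $250 increments; reduction = 6 × $125 = $750, leaving $8,250.
Difference: |$5,125 − $8,250| = $3,125.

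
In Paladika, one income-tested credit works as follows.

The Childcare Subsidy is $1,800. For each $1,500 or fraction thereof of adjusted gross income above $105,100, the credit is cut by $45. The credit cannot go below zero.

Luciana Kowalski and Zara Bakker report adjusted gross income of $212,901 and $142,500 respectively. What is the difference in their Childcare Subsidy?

$675

Luciana ($212,901): Childcare Subsidy: income exceeds $105,100 by $107,801 → 72 increments × $45 = $3,240 ≥ base, so the credit is $0.
Zara ($142,500): Childcare Subsidy: income exceeds $105,100 by $37,400, which is 25 full-or-partial $1,500 increments; reduction = 25 × $45 = $1,125, leaving $675.
Difference: |$0 − $675| = $675.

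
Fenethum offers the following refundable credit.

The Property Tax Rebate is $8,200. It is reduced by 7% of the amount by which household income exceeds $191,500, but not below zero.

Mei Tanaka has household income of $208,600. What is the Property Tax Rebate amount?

Property Tax Rebate: 7% of the $17,100 excess over $191,500 is $1,197; credit = $8,200 − $1,197 = $7,003.

$7,003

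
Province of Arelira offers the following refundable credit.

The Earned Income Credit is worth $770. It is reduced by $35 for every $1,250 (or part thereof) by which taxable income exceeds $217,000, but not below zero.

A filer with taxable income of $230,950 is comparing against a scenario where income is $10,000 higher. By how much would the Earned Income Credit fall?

$280

At $230,950 — income exceeds $217,000 by $13,950, which is 12 full-or-partial $1,250 increments; reduction = 12 × $35 = $420, leaving $350.
At $240,950 — income exceeds $217,000 by $23,950, which is 20 full-or-partial $1,250 increments; reduction = 20 × $35 = $700, leaving $70.
Lost: $350 − $70 = $280.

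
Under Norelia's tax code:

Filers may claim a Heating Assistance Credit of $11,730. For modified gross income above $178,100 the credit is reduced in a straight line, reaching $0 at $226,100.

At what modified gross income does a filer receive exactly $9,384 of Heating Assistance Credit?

$9,384 is 9,384/11,730 of the full $11,730, so 2,346/11,730 of the $48,000 range has been used: income = $178,100 + $48,000 × 2,346/11,730 = $187,700.

$187,700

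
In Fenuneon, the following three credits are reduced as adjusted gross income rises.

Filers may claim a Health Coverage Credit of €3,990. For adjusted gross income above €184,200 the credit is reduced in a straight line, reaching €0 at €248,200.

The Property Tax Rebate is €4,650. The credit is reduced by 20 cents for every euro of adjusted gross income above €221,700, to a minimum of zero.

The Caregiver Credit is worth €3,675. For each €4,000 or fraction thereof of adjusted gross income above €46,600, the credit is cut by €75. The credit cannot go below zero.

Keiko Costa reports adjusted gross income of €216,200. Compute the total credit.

€7,095

Health Coverage Credit: €216,200 is €32,000 into a €64,000 phase-out range, leaving 32,000/64,000 of the credit: €3,990 × 32,000/64,000 = €1,995.
Property Tax Rebate: €216,200 is at or below the €221,700 threshold, so the full €4,650 applies.
Caregiver Credit: income exceeds €46,600 by €169,600, which is 43 full-or-partial €4,000 increments; reduction = 43 × €75 = €3,225, leaving €450.
Total: €1,995 + €4,650 + €450 = €7,095.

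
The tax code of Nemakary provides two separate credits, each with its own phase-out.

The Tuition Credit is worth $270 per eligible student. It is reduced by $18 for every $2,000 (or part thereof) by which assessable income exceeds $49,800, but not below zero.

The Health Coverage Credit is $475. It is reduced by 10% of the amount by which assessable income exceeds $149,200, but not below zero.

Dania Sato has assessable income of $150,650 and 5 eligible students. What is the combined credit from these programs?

Tuition Credit: base = 5 × $270 = $1,350. income exceeds $49,800 by $100,850, which is 51 full-or-partial $2,000 increments; reduction = 51 × $18 = $918, leaving $432.
Health Coverage Credit: 10% of the $1,450 excess over $149,200 is $145; credit = $475 − $145 = $330.
Total: $432 + $330 = $762.

$762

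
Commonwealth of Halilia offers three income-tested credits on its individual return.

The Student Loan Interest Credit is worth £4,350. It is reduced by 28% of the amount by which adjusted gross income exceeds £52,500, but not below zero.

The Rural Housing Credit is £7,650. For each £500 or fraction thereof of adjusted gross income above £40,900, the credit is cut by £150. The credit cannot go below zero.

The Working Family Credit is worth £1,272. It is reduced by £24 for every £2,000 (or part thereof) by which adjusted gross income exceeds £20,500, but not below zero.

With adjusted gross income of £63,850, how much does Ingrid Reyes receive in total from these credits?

£2,666

Student Loan Interest Credit: 28% of the £11,350 excess over £52,500 is £3,178; credit = £4,350 − £3,178 = £1,172.
Rural Housing Credit: income exceeds £40,900 by £22,950, which is 46 full-or-partial £500 increments; reduction = 46 × £150 = £6,900, leaving £750.
Working Family Credit: income exceeds £20,500 by £43,350, which is 22 full-or-partial £2,000 increments; reduction = 22 × £24 = £528, leaving £744.
Total: £1,172 + £750 + £744 = £2,666.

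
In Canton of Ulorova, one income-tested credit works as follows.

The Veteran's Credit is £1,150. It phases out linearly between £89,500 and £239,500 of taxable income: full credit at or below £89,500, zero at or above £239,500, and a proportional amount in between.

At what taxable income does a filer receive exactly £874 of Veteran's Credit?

£874 is 874/1,150 of the full £1,150, so 276/1,150 of the £150,000 range has been used: income = £89,500 + £150,000 × 276/1,150 = £125,500.

£125,500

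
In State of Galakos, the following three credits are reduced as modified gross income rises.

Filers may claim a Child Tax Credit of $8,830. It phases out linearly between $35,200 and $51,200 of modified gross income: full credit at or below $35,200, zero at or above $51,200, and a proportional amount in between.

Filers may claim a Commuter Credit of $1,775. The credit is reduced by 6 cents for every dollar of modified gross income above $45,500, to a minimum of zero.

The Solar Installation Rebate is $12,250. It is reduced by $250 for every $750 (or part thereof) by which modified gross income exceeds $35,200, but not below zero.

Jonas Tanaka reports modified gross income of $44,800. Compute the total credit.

Child Tax Credit: $44,800 is $9,600 into a $16,000 phase-out range, leaving 6,400/16,000 of the credit: $8,830 × 6,400/16,000 = $3,532.
Commuter Credit: $44,800 is at or below the $45,500 threshold, so the full $1,775 applies.
Solar Installation Rebate: income exceeds $35,200 by $9,600, which is 13 full-or-partial $750 increments; reduction = 13 × $250 = $3,250, leaving $9,000.
Total: $3,532 + $1,775 + $9,000 = $14,307.

$14,307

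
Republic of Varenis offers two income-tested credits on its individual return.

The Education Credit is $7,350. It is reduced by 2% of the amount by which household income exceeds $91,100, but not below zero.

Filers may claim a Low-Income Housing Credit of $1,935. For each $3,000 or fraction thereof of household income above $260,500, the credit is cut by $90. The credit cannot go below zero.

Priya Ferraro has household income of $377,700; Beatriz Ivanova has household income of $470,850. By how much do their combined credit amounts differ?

Priya ($377,700): Education Credit: 2% of the $286,600 excess over $91,100 is $5,732; credit = $7,350 − $5,732 = $1,618. Low-Income Housing Credit: income exceeds $260,500 by $117,200 → 40 increments × $90 = $3,600 ≥ base, so the credit is $0. total $1,618 + $0 = $1,618
Beatriz ($470,850): Education Credit: 2% of the $379,750 excess over $91,100 is $7,595 ≥ base, so the credit is $0. Low-Income Housing Credit: income exceeds $260,500 by $210,350 → 71 increments × $90 = $6,390 ≥ base, so the credit is $0. total $0 + $0 = $0
Difference: |$1,618 − $0| = $1,618.

$1,618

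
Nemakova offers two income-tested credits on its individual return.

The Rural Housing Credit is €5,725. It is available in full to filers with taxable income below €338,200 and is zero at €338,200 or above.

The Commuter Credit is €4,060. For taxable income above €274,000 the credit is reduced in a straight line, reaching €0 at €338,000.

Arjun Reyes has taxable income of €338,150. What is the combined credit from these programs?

Rural Housing Credit: €338,150 is below the €338,200 cutoff, so the full €5,725 applies.
Commuter Credit: €338,150 is at or above €338,000, so the credit is €0.
Total: €5,725 + €0 = €5,725.

€5,725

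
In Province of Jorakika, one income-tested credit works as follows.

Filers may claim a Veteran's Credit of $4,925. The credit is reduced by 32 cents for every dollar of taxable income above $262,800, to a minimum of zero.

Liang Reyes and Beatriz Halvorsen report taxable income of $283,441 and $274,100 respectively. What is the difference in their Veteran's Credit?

Liang ($283,441): Veteran's Credit: 32% of the $20,641 excess over $262,800 is $6,605.12 ≥ base, so the credit is $0.
Beatriz ($274,100): Veteran's Credit: 32% of the $11,300 excess over $262,800 is $3,616; credit = $4,925 − $3,616 = $1,309.
Difference: |$0 − $1,309| = $1,309.

$1,309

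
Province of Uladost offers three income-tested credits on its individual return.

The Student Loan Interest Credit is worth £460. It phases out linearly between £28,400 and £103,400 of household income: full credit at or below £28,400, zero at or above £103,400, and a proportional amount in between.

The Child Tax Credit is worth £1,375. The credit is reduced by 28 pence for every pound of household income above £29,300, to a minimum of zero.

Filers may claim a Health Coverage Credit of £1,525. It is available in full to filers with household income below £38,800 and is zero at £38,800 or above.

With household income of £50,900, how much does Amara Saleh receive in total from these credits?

Student Loan Interest Credit: £50,900 is £22,500 into a £75,000 phase-out range, leaving 52,500/75,000 of the credit: £460 × 52,500/75,000 = £322.
Child Tax Credit: 28% of the £21,600 excess over £29,300 is £6,048 ≥ base, so the credit is £0.
Health Coverage Credit: £50,900 meets or exceeds the £38,800 cutoff, so the credit is £0.
Total: £322 + £0 + £0 = £322.

£322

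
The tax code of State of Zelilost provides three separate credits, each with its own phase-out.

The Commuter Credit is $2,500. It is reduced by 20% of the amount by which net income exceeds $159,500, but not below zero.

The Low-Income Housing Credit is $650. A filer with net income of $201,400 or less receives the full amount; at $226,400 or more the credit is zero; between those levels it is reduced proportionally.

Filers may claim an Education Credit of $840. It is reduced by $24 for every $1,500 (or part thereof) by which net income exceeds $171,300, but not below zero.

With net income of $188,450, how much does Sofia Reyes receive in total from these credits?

Commuter Credit: 20% of the $28,950 excess over $159,500 is $5,790 ≥ base, so the credit is $0.
Low-Income Housing Credit: $188,450 is at or below the $201,400 threshold, so the full $650 applies.
Education Credit: income exceeds $171,300 by $17,150, which is 12 full-or-partial $1,500 increments; reduction = 12 × $24 = $288, leaving $552.
Total: $0 + $650 + $552 = $1,202.

$1,202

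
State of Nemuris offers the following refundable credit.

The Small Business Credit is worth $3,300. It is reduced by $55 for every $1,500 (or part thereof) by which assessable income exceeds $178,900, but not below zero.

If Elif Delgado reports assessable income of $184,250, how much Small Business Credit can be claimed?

$3,080

Small Business Credit: income exceeds $178,900 by $5,350, which is 4 full-or-partial $1,500 increments; reduction = 4 × $55 = $220, leaving $3,080.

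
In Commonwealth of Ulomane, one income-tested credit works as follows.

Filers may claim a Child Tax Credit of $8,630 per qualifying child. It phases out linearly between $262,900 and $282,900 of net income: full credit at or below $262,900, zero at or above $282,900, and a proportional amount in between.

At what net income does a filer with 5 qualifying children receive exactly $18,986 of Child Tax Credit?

Full credit = 5 × $8,630 = $43,150.
$18,986 is 18,986/43,150 of the full $43,150, so 24,164/43,150 of the $20,000 range has been used: income = $262,900 + $20,000 × 24,164/43,150 = $274,100.

$274,100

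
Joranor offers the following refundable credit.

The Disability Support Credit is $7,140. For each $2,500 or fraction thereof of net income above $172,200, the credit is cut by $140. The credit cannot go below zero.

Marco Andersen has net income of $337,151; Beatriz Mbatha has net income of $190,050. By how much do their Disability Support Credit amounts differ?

Marco ($337,151): Disability Support Credit: income exceeds $172,200 by $164,951 → 66 increments × $140 = $9,240 ≥ base, so the credit is $0.
Beatriz ($190,050): Disability Support Credit: income exceeds $172,200 by $17,850, which is 8 full-or-partial $2,500 increments; reduction = 8 × $140 = $1,120, leaving $6,020.
Difference: |$0 − $6,020| = $6,020.

$6,020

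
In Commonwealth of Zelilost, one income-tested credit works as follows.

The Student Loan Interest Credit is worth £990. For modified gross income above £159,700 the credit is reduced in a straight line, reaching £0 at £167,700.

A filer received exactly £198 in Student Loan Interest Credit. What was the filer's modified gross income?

£166,100

£198 is 198/990 of the full £990, so 792/990 of the £8,000 range has been used: income = £159,700 + £8,000 × 792/990 = £166,100.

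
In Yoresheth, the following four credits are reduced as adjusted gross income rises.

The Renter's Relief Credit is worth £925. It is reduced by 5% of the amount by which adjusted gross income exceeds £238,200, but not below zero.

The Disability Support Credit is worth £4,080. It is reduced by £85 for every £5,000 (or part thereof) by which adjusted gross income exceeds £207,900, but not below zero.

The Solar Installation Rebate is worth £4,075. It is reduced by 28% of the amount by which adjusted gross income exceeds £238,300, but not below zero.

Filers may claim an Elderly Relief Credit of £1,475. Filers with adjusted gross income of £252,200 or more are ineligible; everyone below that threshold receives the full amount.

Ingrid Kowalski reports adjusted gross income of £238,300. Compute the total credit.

Renter's Relief Credit: 5% of the £100 excess over £238,200 is £5; credit = £925 − £5 = £920.
Disability Support Credit: income exceeds £207,900 by £30,400, which is 7 full-or-partial £5,000 increments; reduction = 7 × £85 = £595, leaving £3,485.
Solar Installation Rebate: £238,300 is at or below the £238,300 threshold, so the full £4,075 applies.
Elderly Relief Credit: £238,300 is below the £252,200 cutoff, so the full £1,475 applies.
Total: £920 + £3,485 + £4,075 + £1,475 = £9,955.

£9,955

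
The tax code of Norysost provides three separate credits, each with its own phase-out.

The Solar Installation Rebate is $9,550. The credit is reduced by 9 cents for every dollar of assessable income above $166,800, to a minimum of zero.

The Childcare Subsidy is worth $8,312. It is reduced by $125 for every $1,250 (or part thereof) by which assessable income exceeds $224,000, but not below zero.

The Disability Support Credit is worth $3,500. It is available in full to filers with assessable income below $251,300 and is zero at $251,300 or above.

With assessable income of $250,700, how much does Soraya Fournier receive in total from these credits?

$11,061

Solar Installation Rebate: 9% of the $83,900 excess over $166,800 is $7,551; credit = $9,550 − $7,551 = $1,999.
Childcare Subsidy: income exceeds $224,000 by $26,700, which is 22 full-or-partial $1,250 increments; reduction = 22 × $125 = $2,750, leaving $5,562.
Disability Support Credit: $250,700 is below the $251,300 cutoff, so the full $3,500 applies.
Total: $1,999 + $5,562 + $3,500 = $11,061.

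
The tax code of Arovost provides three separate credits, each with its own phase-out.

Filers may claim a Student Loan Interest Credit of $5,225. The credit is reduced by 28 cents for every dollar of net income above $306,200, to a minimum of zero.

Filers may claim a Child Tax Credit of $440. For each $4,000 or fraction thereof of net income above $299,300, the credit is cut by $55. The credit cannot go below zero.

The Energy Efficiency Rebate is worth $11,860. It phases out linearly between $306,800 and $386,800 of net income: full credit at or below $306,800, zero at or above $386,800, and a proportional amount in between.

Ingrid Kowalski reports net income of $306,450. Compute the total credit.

Student Loan Interest Credit: 28% of the $250 excess over $306,200 is $70; credit = $5,225 − $70 = $5,155.
Child Tax Credit: income exceeds $299,300 by $7,150, which is 2 full-or-partial $4,000 increments; reduction = 2 × $55 = $110, leaving $330.
Energy Efficiency Rebate: $306,450 is at or below the $306,800 threshold, so the full $11,860 applies.
Total: $5,155 + $330 + $11,860 = $17,345.

$17,345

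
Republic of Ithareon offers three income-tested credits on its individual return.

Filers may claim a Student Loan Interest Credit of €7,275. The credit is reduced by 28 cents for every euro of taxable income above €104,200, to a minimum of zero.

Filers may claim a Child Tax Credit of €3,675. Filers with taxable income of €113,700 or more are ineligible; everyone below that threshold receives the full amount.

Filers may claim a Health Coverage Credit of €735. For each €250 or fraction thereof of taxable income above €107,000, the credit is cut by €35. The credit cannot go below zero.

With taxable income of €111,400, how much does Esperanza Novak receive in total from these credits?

€9,039

Student Loan Interest Credit: 28% of the €7,200 excess over €104,200 is €2,016; credit = €7,275 − €2,016 = €5,259.
Child Tax Credit: €111,400 is below the €113,700 cutoff, so the full €3,675 applies.
Health Coverage Credit: income exceeds €107,000 by €4,400, which is 18 full-or-partial €250 increments; reduction = 18 × €35 = €630, leaving €105.
Total: €5,259 + €3,675 + €105 = €9,039.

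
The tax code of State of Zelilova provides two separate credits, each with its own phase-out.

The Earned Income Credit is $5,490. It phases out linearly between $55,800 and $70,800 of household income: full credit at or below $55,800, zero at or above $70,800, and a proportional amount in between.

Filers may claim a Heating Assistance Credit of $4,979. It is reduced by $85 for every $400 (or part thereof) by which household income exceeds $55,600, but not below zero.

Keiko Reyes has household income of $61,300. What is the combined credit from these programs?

Earned Income Credit: $61,300 is $5,500 into a $15,000 phase-out range, leaving 9,500/15,000 of the credit: $5,490 × 9,500/15,000 = $3,477.
Heating Assistance Credit: income exceeds $55,600 by $5,700, which is 15 full-or-partial $400 increments; reduction = 15 × $85 = $1,275, leaving $3,704.
Total: $3,477 + $3,704 = $7,181.

$7,181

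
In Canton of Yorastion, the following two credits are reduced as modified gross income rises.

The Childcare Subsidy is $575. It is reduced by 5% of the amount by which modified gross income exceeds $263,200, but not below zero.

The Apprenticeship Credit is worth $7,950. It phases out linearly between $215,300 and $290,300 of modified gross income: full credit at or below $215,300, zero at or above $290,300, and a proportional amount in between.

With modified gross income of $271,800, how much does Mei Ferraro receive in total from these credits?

$2,106

Childcare Subsidy: 5% of the $8,600 excess over $263,200 is $430; credit = $575 − $430 = $145.
Apprenticeship Credit: $271,800 is $56,500 into a $75,000 phase-out range, leaving 18,500/75,000 of the credit: $7,950 × 18,500/75,000 = $1,961.
Total: $145 + $1,961 = $2,106.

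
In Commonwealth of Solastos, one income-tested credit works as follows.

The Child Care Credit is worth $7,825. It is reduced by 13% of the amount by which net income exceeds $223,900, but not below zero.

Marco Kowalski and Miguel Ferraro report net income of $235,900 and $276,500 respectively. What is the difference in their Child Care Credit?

Marco ($235,900): Child Care Credit: 13% of the $12,000 excess over $223,900 is $1,560; credit = $7,825 − $1,560 = $6,265.
Miguel ($276,500): Child Care Credit: 13% of the $52,600 excess over $223,900 is $6,838; credit = $7,825 − $6,838 = $987.
Difference: |$6,265 − $987| = $5,278.

$5,278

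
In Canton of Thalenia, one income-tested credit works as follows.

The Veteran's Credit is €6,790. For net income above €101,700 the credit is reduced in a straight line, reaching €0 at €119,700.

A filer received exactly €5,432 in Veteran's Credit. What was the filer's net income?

€105,300

€5,432 is 5,432/6,790 of the full €6,790, so 1,358/6,790 of the €18,000 range has been used: income = €101,700 + €18,000 × 1,358/6,790 = €105,300.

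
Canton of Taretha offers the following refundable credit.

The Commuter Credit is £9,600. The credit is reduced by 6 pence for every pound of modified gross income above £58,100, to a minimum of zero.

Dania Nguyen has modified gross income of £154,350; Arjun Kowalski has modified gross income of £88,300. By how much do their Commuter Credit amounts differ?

£3,963

Dania (£154,350): Commuter Credit: 6% of the £96,250 excess over £58,100 is £5,775; credit = £9,600 − £5,775 = £3,825.
Arjun (£88,300): Commuter Credit: 6% of the £30,200 excess over £58,100 is £1,812; credit = £9,600 − £1,812 = £7,788.
Difference: |£3,825 − £7,788| = £3,963.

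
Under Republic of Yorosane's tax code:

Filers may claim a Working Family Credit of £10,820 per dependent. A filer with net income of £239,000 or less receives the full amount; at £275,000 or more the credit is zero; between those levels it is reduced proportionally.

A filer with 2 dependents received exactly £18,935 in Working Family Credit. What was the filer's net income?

Full credit = 2 × £10,820 = £21,640.
£18,935 is 18,935/21,640 of the full £21,640, so 2,705/21,640 of the £36,000 range has been used: income = £239,000 + £36,000 × 2,705/21,640 = £243,500.

£243,500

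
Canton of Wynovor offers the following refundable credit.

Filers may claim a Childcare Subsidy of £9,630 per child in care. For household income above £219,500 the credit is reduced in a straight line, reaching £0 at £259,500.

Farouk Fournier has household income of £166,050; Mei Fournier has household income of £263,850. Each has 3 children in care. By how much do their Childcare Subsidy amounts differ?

Farouk (£166,050): Childcare Subsidy: base = 3 × £9,630 = £28,890. £166,050 is at or below the £219,500 threshold, so the full £28,890 applies.
Mei (£263,850): Childcare Subsidy: base = 3 × £9,630 = £28,890. £263,850 is at or above £259,500, so the credit is £0.
Difference: |£28,890 − £0| = £28,890.

£28,890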